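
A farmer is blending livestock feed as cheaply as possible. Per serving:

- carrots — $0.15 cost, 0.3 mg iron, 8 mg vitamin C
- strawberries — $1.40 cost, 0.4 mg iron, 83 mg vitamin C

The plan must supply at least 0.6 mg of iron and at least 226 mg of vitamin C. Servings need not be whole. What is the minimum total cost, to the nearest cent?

For a min-cost LP with two ≥-constraints, a basic feasible solution has at most two positive variables.
carrots only: max(0.6/0.3, 226/8) = 28.25 servings → $4.24.
strawberries only: max(0.6/0.4, 226/83) = 2.723 servings → $3.81.
carrots + strawberries: the both-tight solution has a negative serving — not a feasible corner.
So the least-cost plan costs $3.81.

$3.81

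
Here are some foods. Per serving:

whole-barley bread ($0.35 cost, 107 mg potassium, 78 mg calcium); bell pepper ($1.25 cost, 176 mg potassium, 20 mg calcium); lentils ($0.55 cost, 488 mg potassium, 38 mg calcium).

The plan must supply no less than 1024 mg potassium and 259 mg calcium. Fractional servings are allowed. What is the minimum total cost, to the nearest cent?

Minimising a linear cost over {potassium ≥ 1024, calcium ≥ 259, servings ≥ 0} — the optimum is at a vertex, using one or two foods.
whole-barley bread only: max(1024/107, 259/78) = 9.57 servings → $3.35.
bell pepper only: max(1024/176, 259/20) = 12.95 servings → $16.19.
lentils only: max(1024/488, 259/38) = 6.816 servings → $3.75.
whole-barley bread + bell pepper with both tight: 2.166 servings and 4.501 servings → $6.38.
whole-barley bread + lentils with both tight: 2.573 servings and 1.534 servings → $1.74.
bell pepper + lentils: intersection lies outside the first quadrant.
So the least-cost plan costs $1.74.

$1.74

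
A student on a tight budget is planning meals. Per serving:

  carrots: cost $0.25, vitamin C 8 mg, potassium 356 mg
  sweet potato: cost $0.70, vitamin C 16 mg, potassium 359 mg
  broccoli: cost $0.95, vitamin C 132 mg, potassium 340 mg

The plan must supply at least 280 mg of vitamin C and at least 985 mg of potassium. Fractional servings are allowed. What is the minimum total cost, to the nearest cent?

Check every corner: each single food scaled to meet both minima, and each pair solved so both constraints bind.
carrots only: max(280/8, 985/356) = 35 servings → $8.75.
sweet potato only: max(280/16, 985/359) = 17.5 servings → $12.25.
broccoli only: max(280/132, 985/340) = 2.897 servings → $2.75.
carrots + sweet potato: the both-tight solution has a negative serving — not a feasible corner.
carrots + broccoli with both tight: 0.7865 servings and 2.074 servings → $2.17.
sweet potato + broccoli with both tight: 0.8301 servings and 2.021 servings → $2.50.
The minimum over all feasible corners is $2.17.

$2.17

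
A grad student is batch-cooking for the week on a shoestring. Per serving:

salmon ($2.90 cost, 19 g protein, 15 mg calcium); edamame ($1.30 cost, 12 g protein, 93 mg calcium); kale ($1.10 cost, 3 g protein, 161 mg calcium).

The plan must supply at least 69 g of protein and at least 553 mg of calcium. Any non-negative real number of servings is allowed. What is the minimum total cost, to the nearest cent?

This is a tiny linear program; its minimum lies at a vertex of the feasible set. List the vertices and price them.
salmon only: max(69/19, 553/15) = 36.87 servings → $106.91.
edamame only: max(69/12, 553/93) = 5.946 servings → $7.73.
kale only: max(69/3, 553/161) = 23 servings → $25.30.
salmon + edamame: the both-tight solution has a negative serving — not a feasible corner.
salmon + kale with both tight: 3.135 servings and 3.143 servings → $12.55.
edamame + kale with both tight: 5.717 servings and 0.1325 servings → $7.58.
Cheapest feasible corner: $7.58.

$7.58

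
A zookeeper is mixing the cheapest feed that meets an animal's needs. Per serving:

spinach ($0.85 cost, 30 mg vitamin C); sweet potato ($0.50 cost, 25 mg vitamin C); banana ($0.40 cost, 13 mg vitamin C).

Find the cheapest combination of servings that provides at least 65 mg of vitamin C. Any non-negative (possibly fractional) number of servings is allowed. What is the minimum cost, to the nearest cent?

$1.30

Cost per mg of vitamin C: sweet potato $0.0200, spinach $0.0283, banana $0.0308.
With no serving limits, use only sweet potato: 65 mg / 25 mg = 2.6 servings × $0.50 = $1.30.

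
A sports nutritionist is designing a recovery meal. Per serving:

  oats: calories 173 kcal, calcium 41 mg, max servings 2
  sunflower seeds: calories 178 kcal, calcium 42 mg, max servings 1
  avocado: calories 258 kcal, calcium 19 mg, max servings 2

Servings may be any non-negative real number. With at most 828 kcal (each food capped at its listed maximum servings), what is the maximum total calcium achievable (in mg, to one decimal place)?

146.4 mg

Calcium per kcal: oats 0.237, sunflower seeds 0.236, avocado 0.07364.
Take 2 servings of oats: uses 346 kcal, +82.0 mg calcium (running total 82.0 mg).
Take 1 serving of sunflower seeds: uses 178 kcal, +42.0 mg calcium (running total 124.0 mg).
Take 1.178 servings of avocado: uses 304 kcal, +22.4 mg calcium (running total 146.4 mg).
Filling greedily by calcium-per-kcal is optimal for one linear limit, giving 146.4 mg.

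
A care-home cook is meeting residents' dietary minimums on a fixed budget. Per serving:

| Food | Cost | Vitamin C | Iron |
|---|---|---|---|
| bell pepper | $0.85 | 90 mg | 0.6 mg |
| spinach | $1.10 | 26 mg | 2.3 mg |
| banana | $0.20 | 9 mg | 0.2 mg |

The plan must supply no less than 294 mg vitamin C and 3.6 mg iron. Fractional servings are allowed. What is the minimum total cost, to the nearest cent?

$3.44

Check every corner: each single food scaled to meet both minima, and each pair solved so both constraints bind.
bell pepper only: max(294/90, 3.6/0.6) = 6 servings → $5.10.
spinach only: max(294/26, 3.6/2.3) = 11.31 servings → $12.44.
banana only: max(294/9, 3.6/0.2) = 32.67 servings → $6.53.
bell pepper + spinach with both tight: 3.044 servings and 0.7712 servings → $3.44.
bell pepper + banana with both tight: 2.095 servings and 11.71 servings → $4.12.
spinach + banana: intersection lies outside the first quadrant.
So the least-cost plan costs $3.44.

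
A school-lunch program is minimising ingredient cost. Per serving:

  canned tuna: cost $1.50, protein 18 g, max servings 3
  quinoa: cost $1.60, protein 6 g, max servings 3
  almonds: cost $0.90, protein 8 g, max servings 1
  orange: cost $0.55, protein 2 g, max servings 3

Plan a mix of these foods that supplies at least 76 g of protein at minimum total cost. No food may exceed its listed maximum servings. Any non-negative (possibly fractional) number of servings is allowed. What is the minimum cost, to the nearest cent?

$9.13

Cost per g of protein: canned tuna $0.0833, almonds $0.1125, quinoa $0.2667, orange $0.2750.
Take 3 servings of canned tuna: +54.0 g protein for $4.50 (total $4.50, still need 22.0 g).
Take 1 serving of almonds: +8.0 g protein for $0.90 (total $5.40, still need 14.0 g).
Take 2.333 servings of quinoa: +14.0 g protein for $3.73 (total $9.13, still need 0.0 g).
Greedy by cheapest-per-g is optimal for a single linear constraint, so the minimum cost is $9.13.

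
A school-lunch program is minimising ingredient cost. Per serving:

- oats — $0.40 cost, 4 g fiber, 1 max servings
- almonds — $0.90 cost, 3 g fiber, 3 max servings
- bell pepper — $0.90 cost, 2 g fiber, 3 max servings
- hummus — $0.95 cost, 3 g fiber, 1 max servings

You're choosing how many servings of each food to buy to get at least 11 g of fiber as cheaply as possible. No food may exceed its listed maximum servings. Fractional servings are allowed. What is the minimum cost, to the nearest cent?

Cost per g of fiber: oats $0.1000, almonds $0.3000, hummus $0.3167, bell pepper $0.4500.
Take 1 serving of oats: +4.0 g fiber for $0.40 (total $0.40, still need 7.0 g).
Take 2.333 servings of almonds: +7.0 g fiber for $2.10 (total $2.50, still need 0.0 g).
Filling from the cheapest source first is optimal under one linear minimum: $2.50.

$2.50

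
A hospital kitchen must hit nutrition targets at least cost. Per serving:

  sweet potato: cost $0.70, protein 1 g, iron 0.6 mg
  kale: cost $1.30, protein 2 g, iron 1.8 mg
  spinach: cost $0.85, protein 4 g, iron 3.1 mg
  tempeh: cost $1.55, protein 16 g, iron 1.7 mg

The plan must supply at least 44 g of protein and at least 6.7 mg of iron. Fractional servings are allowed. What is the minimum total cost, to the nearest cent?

$4.61

Two binding constraints pin down two serving amounts, so the optimal mix uses at most two foods. The candidates are each food alone (scaled to the tighter of protein/iron) and each pair with both constraints tight.
sweet potato only: max(44/1, 6.7/0.6) = 44 servings → $30.80.
kale only: max(44/2, 6.7/1.8) = 22 servings → $28.60.
spinach only: max(44/4, 6.7/3.1) = 11 servings → $9.35.
tempeh only: max(44/16, 6.7/1.7) = 3.941 servings → $6.11.
sweet potato + kale: intersection lies outside the first quadrant.
sweet potato + spinach with both targets exact would need a negative amount; discard.
sweet potato + tempeh with both tight: 4.101 servings and 2.494 servings → $6.74.
kale + spinach with both targets exact would need a negative amount; discard.
kale + tempeh with both tight: 1.276 servings and 2.591 servings → $5.67.
spinach + tempeh with both tight: 0.757 servings and 2.561 servings → $4.61.
Cheapest feasible corner: $4.61.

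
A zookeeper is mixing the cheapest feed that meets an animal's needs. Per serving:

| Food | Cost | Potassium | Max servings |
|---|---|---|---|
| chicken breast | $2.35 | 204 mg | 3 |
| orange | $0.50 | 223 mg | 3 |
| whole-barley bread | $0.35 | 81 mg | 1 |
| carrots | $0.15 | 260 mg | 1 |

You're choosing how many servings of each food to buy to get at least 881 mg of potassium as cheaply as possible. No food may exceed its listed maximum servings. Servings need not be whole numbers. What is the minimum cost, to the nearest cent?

Cost per mg of potassium: carrots $0.0006, orange $0.0022, whole-barley bread $0.0043, chicken breast $0.0115.
Take 1 serving of carrots: +260.0 mg potassium for $0.15 (total $0.15, still need 621.0 mg).
Take 2.785 servings of orange: +621.0 mg potassium for $1.39 (total $1.54, still need 0.0 mg).
Filling from the cheapest source first is optimal under one linear minimum: $1.54.

$1.54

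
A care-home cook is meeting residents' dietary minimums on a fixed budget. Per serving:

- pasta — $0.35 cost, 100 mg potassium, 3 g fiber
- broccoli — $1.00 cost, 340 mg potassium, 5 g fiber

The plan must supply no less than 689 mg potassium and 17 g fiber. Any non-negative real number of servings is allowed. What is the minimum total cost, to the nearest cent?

$2.28

pasta only: max(689/100, 17/3) = 6.89 servings → $2.41.
broccoli only: max(689/340, 17/5) = 3.4 servings → $3.40.
pasta + broccoli with both tight: 4.49 servings and 0.7058 servings → $2.28.
The minimum over all feasible corners is $2.28.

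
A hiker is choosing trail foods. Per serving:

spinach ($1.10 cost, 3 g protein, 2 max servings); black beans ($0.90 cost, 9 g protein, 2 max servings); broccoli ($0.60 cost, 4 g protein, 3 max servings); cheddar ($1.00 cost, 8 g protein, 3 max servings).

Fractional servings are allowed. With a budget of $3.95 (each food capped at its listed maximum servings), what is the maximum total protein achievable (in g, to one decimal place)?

35.2 g

Protein per dollar: black beans 10, cheddar 8, broccoli 6.667, spinach 2.727.
Take 2 servings of black beans: spends $1.80, +18.0 g protein (running total 18.0 g).
Take 2.15 servings of cheddar: spends $2.15, +17.2 g protein (running total 35.2 g).
Filling greedily by protein-per-dollar is optimal for one linear limit, giving 35.2 g.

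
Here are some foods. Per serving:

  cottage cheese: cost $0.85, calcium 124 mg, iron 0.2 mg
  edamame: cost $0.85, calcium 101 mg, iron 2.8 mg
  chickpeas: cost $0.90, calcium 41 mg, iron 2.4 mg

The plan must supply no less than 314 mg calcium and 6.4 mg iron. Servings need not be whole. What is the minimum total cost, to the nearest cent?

This is a tiny linear program; its minimum lies at a vertex of the feasible set. List the vertices and price them.
cottage cheese only: max(314/124, 6.4/0.2) = 32 servings → $27.20.
edamame only: max(314/101, 6.4/2.8) = 3.109 servings → $2.64.
chickpeas only: max(314/41, 6.4/2.4) = 7.659 servings → $6.89.
cottage cheese + edamame with both tight: 0.7119 servings and 2.235 servings → $2.50.
cottage cheese + chickpeas with both tight: 1.697 servings and 2.525 servings → $3.72.
edamame + chickpeas: the both-tight solution has a negative serving — not a feasible corner.
The minimum over all feasible corners is $2.50.

$2.50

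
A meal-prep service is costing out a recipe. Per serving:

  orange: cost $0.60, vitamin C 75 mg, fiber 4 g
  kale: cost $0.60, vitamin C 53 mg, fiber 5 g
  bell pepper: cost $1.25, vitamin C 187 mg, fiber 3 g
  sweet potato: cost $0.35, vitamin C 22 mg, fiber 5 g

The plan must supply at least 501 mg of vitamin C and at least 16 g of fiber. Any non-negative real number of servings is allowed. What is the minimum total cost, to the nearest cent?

For a min-cost LP with two ≥-constraints, a basic feasible solution has at most two positive variables.
orange only: max(501/75, 16/4) = 6.68 servings → $4.01.
kale only: max(501/53, 16/5) = 9.453 servings → $5.67.
bell pepper only: max(501/187, 16/3) = 5.333 servings → $6.67.
sweet potato only: max(501/22, 16/5) = 22.77 servings → $7.97.
orange + kale with both targets exact would need a negative amount; discard.
orange + bell pepper with both tight: 2.847 servings and 1.537 servings → $3.63.
orange + sweet potato: intersection lies outside the first quadrant.
kale + bell pepper with both tight: 1.919 servings and 2.135 servings → $3.82.
kale + sweet potato: the both-tight solution has a negative serving — not a feasible corner.
bell pepper + sweet potato with both tight: 2.478 servings and 1.713 servings → $3.70.
Cheapest feasible corner: $3.63.

$3.63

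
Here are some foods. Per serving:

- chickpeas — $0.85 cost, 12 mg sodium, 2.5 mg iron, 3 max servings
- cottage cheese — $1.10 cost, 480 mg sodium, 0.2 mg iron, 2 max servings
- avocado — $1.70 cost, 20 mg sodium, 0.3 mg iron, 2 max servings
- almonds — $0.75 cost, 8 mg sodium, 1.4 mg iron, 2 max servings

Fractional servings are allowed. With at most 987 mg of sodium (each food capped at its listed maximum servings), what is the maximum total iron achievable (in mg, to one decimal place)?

Iron per mg sodium: chickpeas 0.2083, almonds 0.175, avocado 0.015, cottage cheese 0.0004167.
Take 3 servings of chickpeas: uses 36 mg sodium, +7.5 mg iron (running total 7.5 mg).
Take 2 servings of almonds: uses 16 mg sodium, +2.8 mg iron (running total 10.3 mg).
Take 2 servings of avocado: uses 40 mg sodium, +0.6 mg iron (running total 10.9 mg).
Take 1.865 servings of cottage cheese: uses 895 mg sodium, +0.4 mg iron (running total 11.3 mg).
Greedy by best ratio exhausts the sodium allowance optimally: 11.3 mg.

11.3 mg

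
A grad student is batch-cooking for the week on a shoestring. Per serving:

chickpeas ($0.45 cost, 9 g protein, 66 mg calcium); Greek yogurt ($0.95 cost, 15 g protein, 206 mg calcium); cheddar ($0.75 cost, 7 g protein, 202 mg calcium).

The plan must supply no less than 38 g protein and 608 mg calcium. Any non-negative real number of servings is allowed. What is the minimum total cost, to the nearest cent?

With two linear requirements the optimum uses one or two foods; enumerate the corners.
chickpeas only: max(38/9, 608/66) = 9.212 servings → $4.15.
Greek yogurt only: max(38/15, 608/206) = 2.951 servings → $2.80.
cheddar only: max(38/7, 608/202) = 5.429 servings → $4.07.
chickpeas + Greek yogurt with both targets exact would need a negative amount; discard.
chickpeas + cheddar with both tight: 2.522 servings and 2.186 servings → $2.77.
Greek yogurt + cheddar with both tight: 2.154 servings and 0.8136 servings → $2.66.
Cheapest feasible corner: $2.66.

$2.66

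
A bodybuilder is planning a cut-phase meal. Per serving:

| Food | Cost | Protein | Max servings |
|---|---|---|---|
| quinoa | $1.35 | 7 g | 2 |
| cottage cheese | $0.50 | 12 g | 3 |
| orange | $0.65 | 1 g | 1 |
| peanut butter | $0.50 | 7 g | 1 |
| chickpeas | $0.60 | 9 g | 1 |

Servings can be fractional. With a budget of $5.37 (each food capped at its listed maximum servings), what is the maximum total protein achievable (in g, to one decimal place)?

Protein per dollar: cottage cheese 24, chickpeas 15, peanut butter 14, quinoa 5.185, orange 1.538.
Take 3 servings of cottage cheese: spends $1.50, +36.0 g protein (running total 36.0 g).
Take 1 serving of chickpeas: spends $0.60, +9.0 g protein (running total 45.0 g).
Take 1 serving of peanut butter: spends $0.50, +7.0 g protein (running total 52.0 g).
Take 2 servings of quinoa: spends $2.70, +14.0 g protein (running total 66.0 g).
Take 0.1077 servings of orange: spends $0.07, +0.1 g protein (running total 66.1 g).
Filling greedily by protein-per-dollar is optimal for one linear limit, giving 66.1 g.

66.1 g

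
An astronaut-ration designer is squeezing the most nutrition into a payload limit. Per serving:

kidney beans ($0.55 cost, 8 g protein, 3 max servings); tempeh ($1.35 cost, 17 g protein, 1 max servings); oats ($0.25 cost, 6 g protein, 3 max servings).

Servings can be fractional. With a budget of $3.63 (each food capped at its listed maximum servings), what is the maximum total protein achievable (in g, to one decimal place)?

Protein per dollar: oats 24, kidney beans 14.55, tempeh 12.59.
Take 3 servings of oats: spends $0.75, +18.0 g protein (running total 18.0 g).
Take 3 servings of kidney beans: spends $1.65, +24.0 g protein (running total 42.0 g).
Take 0.9111 servings of tempeh: spends $1.23, +15.5 g protein (running total 57.5 g).
Filling greedily by protein-per-dollar is optimal for one linear limit, giving 57.5 g.

57.5 g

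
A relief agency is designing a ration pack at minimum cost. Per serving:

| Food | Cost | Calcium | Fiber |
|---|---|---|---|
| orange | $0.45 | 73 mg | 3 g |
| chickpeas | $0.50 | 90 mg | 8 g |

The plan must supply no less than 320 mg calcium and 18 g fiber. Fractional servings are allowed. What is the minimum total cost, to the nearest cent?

A basic optimal solution has at most two foods positive. Try each food alone and each pair with both targets met exactly.
orange only: max(320/73, 18/3) = 6 servings → $2.70.
chickpeas only: max(320/90, 18/8) = 3.556 servings → $1.78.
orange + chickpeas with both tight: 2.994 servings and 1.127 servings → $1.91.
The minimum over all feasible corners is $1.78.

$1.78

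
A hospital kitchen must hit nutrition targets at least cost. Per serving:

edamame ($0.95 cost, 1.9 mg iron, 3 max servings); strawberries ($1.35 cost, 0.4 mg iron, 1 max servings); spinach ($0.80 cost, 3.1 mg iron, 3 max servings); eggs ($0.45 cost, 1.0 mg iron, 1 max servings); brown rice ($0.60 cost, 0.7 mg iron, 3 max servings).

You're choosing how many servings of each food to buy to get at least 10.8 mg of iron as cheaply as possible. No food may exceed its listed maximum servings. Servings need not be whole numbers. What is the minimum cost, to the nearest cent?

$3.10

Cost per mg of iron: spinach $0.2581, eggs $0.4500, edamame $0.5000, brown rice $0.8571, strawberries $3.3750.
Take 3 servings of spinach: +9.3 mg iron for $2.40 (total $2.40, still need 1.5 mg).
Take 1 serving of eggs: +1.0 mg iron for $0.45 (total $2.85, still need 0.5 mg).
Take 0.2632 servings of edamame: +0.5 mg iron for $0.25 (total $3.10, still need 0.0 mg).
Greedy by cheapest-per-mg is optimal for a single linear constraint, so the minimum cost is $3.10.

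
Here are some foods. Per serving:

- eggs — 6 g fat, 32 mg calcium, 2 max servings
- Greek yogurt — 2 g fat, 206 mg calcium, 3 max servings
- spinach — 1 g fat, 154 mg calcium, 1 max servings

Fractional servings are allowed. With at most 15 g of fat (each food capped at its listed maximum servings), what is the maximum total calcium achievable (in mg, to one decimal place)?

814.7 mg

Calcium per g fat: spinach 154, Greek yogurt 103, eggs 5.333.
Take 1 serving of spinach: uses 1 g fat, +154.0 mg calcium (running total 154.0 mg).
Take 3 servings of Greek yogurt: uses 6 g fat, +618.0 mg calcium (running total 772.0 mg).
Take 1.333 servings of eggs: uses 8 g fat, +42.7 mg calcium (running total 814.7 mg).
Filling greedily by calcium-per-g fat is optimal for one linear limit, giving 814.7 mg.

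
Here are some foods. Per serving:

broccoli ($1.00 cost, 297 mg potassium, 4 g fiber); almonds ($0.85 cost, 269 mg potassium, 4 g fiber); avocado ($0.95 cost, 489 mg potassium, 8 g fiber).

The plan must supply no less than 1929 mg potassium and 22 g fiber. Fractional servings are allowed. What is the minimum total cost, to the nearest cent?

$3.75

broccoli only: max(1929/297, 22/4) = 6.495 servings → $6.49.
almonds only: max(1929/269, 22/4) = 7.171 servings → $6.10.
avocado only: max(1929/489, 22/8) = 3.945 servings → $3.75.
broccoli + almonds with both targets exact would need a negative amount; discard.
broccoli + avocado: intersection lies outside the first quadrant.
almonds + avocado with both targets exact would need a negative amount; discard.
Cheapest feasible corner: $3.75.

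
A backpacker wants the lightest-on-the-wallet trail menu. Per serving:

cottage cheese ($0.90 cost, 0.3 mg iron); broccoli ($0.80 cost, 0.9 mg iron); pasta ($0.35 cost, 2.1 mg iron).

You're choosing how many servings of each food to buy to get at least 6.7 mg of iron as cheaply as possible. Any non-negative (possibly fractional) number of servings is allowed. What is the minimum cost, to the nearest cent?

Cost per mg of iron: pasta $0.1667, broccoli $0.8889, cottage cheese $3.0000.
With no serving limits, use only pasta: 6.7 mg / 2.1 mg = 3.19 servings × $0.35 = $1.12.

$1.12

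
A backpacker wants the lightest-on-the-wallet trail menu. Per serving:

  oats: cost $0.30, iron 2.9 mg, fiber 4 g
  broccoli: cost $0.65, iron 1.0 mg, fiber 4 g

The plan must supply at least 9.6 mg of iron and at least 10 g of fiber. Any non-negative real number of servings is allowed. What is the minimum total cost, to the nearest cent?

$0.99

Minimising a linear cost over {iron ≥ 9.6, fiber ≥ 10, servings ≥ 0} — the optimum is at a vertex, using one or two foods.
oats only: max(9.6/2.9, 10/4) = 3.31 servings → $0.99.
broccoli only: max(9.6/1.0, 10/4) = 9.6 servings → $6.24.
oats + broccoli: intersection lies outside the first quadrant.
So the least-cost plan costs $0.99.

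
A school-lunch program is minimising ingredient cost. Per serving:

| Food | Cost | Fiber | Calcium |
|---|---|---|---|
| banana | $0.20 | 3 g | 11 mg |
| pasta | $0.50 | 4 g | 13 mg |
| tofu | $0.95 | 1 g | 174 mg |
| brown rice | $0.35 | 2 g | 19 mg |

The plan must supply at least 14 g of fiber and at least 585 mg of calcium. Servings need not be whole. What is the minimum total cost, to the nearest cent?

This is a tiny linear program; its minimum lies at a vertex of the feasible set. List the vertices and price them.
banana only: max(14/3, 585/11) = 53.18 servings → $10.64.
pasta only: max(14/4, 585/13) = 45 servings → $22.50.
tofu only: max(14/1, 585/174) = 14 servings → $13.30.
brown rice only: max(14/2, 585/19) = 30.79 servings → $10.78.
banana + pasta: the both-tight solution has a negative serving — not a feasible corner.
banana + tofu with both tight: 3.622 servings and 3.133 servings → $3.70.
banana + brown rice with both targets exact would need a negative amount; discard.
pasta + tofu with both tight: 2.71 servings and 3.16 servings → $4.36.
pasta + brown rice: intersection lies outside the first quadrant.
tofu + brown rice with both tight: 2.748 servings and 5.626 servings → $4.58.
So the least-cost plan costs $3.70.

$3.70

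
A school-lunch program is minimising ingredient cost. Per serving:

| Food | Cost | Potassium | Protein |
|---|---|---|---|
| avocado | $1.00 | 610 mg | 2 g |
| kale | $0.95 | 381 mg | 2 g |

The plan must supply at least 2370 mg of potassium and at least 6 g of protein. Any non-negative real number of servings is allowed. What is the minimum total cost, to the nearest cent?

$3.89

avocado only: max(2370/610, 6/2) = 3.885 servings → $3.89.
kale only: max(2370/381, 6/2) = 6.22 servings → $5.91.
avocado + kale: the both-tight solution has a negative serving — not a feasible corner.
The minimum over all feasible corners is $3.89.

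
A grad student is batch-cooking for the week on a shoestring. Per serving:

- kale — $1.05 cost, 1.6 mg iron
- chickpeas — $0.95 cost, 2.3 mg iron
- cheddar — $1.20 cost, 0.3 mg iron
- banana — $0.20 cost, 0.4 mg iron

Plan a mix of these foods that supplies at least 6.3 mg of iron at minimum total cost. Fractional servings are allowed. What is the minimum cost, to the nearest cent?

Cost per mg of iron: chickpeas $0.4130, banana $0.5000, kale $0.6562, cheddar $4.0000.
With no serving limits, use only chickpeas: 6.3 mg / 2.3 mg = 2.739 servings × $0.95 = $2.60.

$2.60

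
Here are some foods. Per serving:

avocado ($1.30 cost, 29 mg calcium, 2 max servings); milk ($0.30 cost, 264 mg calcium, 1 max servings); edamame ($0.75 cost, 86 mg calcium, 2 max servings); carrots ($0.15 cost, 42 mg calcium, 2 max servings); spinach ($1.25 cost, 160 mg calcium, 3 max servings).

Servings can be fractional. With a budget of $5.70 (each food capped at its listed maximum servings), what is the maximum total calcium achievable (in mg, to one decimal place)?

982.8 mg

Calcium per dollar: milk 880, carrots 280, spinach 128, edamame 114.7, avocado 22.31.
Take 1 serving of milk: spends $0.30, +264.0 mg calcium (running total 264.0 mg).
Take 2 servings of carrots: spends $0.30, +84.0 mg calcium (running total 348.0 mg).
Take 3 servings of spinach: spends $3.75, +480.0 mg calcium (running total 828.0 mg).
Take 1.8 servings of edamame: spends $1.35, +154.8 mg calcium (running total 982.8 mg).
Greedy by best ratio exhausts the cost allowance optimally: 982.8 mg.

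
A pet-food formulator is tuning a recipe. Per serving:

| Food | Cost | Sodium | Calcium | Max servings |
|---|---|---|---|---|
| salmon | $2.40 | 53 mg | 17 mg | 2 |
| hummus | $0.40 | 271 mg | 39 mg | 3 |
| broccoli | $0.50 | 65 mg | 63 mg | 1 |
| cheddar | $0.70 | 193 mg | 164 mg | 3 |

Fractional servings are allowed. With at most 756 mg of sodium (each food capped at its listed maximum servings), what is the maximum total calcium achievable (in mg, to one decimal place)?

589.9 mg

Calcium per mg sodium: broccoli 0.9692, cheddar 0.8497, salmon 0.3208, hummus 0.1439.
Take 1 serving of broccoli: uses 65 mg sodium, +63.0 mg calcium (running total 63.0 mg).
Take 3 servings of cheddar: uses 579 mg sodium, +492.0 mg calcium (running total 555.0 mg).
Take 2 servings of salmon: uses 106 mg sodium, +34.0 mg calcium (running total 589.0 mg).
Take 0.02214 servings of hummus: uses 6 mg sodium, +0.9 mg calcium (running total 589.9 mg).
Greedy by best ratio exhausts the sodium allowance optimally: 589.9 mg.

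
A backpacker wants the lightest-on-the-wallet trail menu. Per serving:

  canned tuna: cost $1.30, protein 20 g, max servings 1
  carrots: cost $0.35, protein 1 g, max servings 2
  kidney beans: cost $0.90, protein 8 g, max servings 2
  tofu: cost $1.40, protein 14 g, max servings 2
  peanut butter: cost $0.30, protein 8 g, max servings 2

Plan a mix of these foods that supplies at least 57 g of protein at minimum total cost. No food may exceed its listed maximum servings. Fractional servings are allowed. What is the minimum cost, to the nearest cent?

$4.00

Cost per g of protein: peanut butter $0.0375, canned tuna $0.0650, tofu $0.1000, kidney beans $0.1125, carrots $0.3500.
Take 2 servings of peanut butter: +16.0 g protein for $0.60 (total $0.60, still need 41.0 g).
Take 1 serving of canned tuna: +20.0 g protein for $1.30 (total $1.90, still need 21.0 g).
Take 1.5 servings of tofu: +21.0 g protein for $2.10 (total $4.00, still need 0.0 g).
Filling from the cheapest source first is optimal under one linear minimum: $4.00.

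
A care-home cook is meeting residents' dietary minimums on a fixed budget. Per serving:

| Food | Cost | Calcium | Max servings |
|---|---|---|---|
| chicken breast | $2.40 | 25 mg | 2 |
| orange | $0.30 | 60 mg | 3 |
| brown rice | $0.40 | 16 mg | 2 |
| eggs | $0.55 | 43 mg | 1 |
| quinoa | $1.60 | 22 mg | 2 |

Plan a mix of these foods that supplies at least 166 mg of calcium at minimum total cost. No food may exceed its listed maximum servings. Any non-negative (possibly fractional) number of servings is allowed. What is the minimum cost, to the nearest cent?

Cost per mg of calcium: orange $0.0050, eggs $0.0128, brown rice $0.0250, quinoa $0.0727, chicken breast $0.0960.
Take 2.767 servings of orange: +166.0 mg calcium for $0.83 (total $0.83, still need 0.0 mg).
Filling from the cheapest source first is optimal under one linear minimum: $0.83.

$0.83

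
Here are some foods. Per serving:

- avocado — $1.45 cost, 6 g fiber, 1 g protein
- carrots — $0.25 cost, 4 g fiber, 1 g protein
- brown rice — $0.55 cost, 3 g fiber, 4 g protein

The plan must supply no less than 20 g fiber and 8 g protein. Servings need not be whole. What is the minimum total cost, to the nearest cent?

An LP optimum is at a vertex; with two nutrient constraints at most two foods are used. Check each candidate.
avocado only: max(20/6, 8/1) = 8 servings → $11.60.
carrots only: max(20/4, 8/1) = 8 servings → $2.00.
brown rice only: max(20/3, 8/4) = 6.667 servings → $3.67.
avocado + carrots: the both-tight solution has a negative serving — not a feasible corner.
avocado + brown rice with both tight: 2.667 servings and 1.333 servings → $4.60.
carrots + brown rice with both tight: 4.308 servings and 0.9231 servings → $1.58.
The minimum over all feasible corners is $1.58.

$1.58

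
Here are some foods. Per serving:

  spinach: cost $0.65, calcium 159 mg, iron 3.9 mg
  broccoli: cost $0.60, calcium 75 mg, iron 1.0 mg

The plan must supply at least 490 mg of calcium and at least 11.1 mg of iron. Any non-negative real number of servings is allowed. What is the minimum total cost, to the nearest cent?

$2.00

spinach only: max(490/159, 11.1/3.9) = 3.082 servings → $2.00.
broccoli only: max(490/75, 11.1/1.0) = 11.1 servings → $6.66.
spinach + broccoli with both tight: 2.566 servings and 1.094 servings → $2.32.
The minimum over all feasible corners is $2.00.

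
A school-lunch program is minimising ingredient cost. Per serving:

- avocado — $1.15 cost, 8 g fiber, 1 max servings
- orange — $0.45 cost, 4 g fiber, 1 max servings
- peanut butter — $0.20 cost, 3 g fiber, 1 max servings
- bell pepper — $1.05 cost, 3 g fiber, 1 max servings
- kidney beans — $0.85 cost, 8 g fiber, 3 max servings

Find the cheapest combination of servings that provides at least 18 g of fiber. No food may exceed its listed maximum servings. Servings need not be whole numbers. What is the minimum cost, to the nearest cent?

Cost per g of fiber: peanut butter $0.0667, kidney beans $0.1062, orange $0.1125, avocado $0.1437, bell pepper $0.3500.
Take 1 serving of peanut butter: +3.0 g fiber for $0.20 (total $0.20, still need 15.0 g).
Take 1.875 servings of kidney beans: +15.0 g fiber for $1.59 (total $1.79, still need 0.0 g).
Filling from the cheapest source first is optimal under one linear minimum: $1.79.

$1.79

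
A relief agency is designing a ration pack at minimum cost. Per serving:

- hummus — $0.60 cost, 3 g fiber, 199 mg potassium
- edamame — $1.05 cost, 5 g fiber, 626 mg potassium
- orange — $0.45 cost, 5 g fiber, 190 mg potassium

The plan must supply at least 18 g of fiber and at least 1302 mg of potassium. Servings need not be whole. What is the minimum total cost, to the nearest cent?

$2.47

A basic optimal solution has at most two foods positive. Try each food alone and each pair with both targets met exactly.
hummus only: max(18/3, 1302/199) = 6.543 servings → $3.93.
edamame only: max(18/5, 1302/626) = 3.6 servings → $3.78.
orange only: max(18/5, 1302/190) = 6.853 servings → $3.08.
hummus + edamame with both tight: 5.388 servings and 0.3669 servings → $3.62.
hummus + orange with both targets exact would need a negative amount; discard.
edamame + orange with both tight: 1.417 servings and 2.183 servings → $2.47.
Cheapest feasible corner: $2.47.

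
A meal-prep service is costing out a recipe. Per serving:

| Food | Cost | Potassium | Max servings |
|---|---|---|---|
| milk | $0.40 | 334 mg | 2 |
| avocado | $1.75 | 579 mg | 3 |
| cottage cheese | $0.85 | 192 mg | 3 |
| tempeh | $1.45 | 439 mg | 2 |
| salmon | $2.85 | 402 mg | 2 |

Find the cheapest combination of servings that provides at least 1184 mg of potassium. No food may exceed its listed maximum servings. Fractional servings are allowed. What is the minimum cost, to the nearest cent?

$2.36

Cost per mg of potassium: milk $0.0012, avocado $0.0030, tempeh $0.0033, cottage cheese $0.0044, salmon $0.0071.
Take 2 servings of milk: +668.0 mg potassium for $0.80 (total $0.80, still need 516.0 mg).
Take 0.8912 servings of avocado: +516.0 mg potassium for $1.56 (total $2.36, still need 0.0 mg).
Filling from the cheapest source first is optimal under one linear minimum: $2.36.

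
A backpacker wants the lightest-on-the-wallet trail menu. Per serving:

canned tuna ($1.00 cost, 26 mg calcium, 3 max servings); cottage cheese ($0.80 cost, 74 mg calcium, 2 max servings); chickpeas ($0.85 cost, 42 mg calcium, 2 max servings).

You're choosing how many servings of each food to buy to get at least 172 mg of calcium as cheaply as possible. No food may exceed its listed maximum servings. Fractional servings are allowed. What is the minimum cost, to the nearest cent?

$2.09

Cost per mg of calcium: cottage cheese $0.0108, chickpeas $0.0202, canned tuna $0.0385.
Take 2 servings of cottage cheese: +148.0 mg calcium for $1.60 (total $1.60, still need 24.0 mg).
Take 0.5714 servings of chickpeas: +24.0 mg calcium for $0.49 (total $2.09, still need 0.0 mg).
Greedy by cheapest-per-mg is optimal for a single linear constraint, so the minimum cost is $2.09.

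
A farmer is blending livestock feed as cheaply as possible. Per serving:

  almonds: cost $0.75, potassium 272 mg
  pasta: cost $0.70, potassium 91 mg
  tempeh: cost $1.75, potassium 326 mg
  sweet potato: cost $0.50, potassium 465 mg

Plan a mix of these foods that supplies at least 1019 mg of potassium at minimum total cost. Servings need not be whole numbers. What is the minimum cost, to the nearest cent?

Cost per mg of potassium: sweet potato $0.0011, almonds $0.0028, tempeh $0.0054, pasta $0.0077.
With no serving limits, use only sweet potato: 1019 mg / 465 mg = 2.191 servings × $0.50 = $1.10.

$1.10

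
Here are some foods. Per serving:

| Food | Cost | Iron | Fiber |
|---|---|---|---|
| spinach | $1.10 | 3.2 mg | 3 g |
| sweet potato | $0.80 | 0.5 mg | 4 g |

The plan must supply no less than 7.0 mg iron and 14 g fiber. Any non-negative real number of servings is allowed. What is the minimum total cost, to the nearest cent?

$3.73

An LP optimum is at a vertex; with two nutrient constraints at most two foods are used. Check each candidate.
spinach only: max(7.0/3.2, 14/3) = 4.667 servings → $5.13.
sweet potato only: max(7.0/0.5, 14/4) = 14 servings → $11.20.
spinach + sweet potato with both tight: 1.858 servings and 2.106 servings → $3.73.
The minimum over all feasible corners is $3.73.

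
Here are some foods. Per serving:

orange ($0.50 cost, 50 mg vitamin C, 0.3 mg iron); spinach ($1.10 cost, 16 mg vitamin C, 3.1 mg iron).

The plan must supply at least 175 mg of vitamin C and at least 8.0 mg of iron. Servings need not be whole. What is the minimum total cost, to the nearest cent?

orange only: max(175/50, 8.0/0.3) = 26.67 servings → $13.33.
spinach only: max(175/16, 8.0/3.1) = 10.94 servings → $12.03.
orange + spinach with both tight: 2.76 servings and 2.314 servings → $3.92.
The minimum over all feasible corners is $3.92.

$3.92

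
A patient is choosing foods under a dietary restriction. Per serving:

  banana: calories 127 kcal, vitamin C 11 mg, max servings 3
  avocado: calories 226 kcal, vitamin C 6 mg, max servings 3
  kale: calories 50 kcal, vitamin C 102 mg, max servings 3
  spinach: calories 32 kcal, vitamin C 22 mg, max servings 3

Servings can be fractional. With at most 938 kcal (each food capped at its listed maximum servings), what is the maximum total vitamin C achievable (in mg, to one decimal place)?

413.3 mg

Vitamin C per kcal: kale 2.04, spinach 0.6875, banana 0.08661, avocado 0.02655.
Take 3 servings of kale: uses 150 kcal, +306.0 mg vitamin C (running total 306.0 mg).
Take 3 servings of spinach: uses 96 kcal, +66.0 mg vitamin C (running total 372.0 mg).
Take 3 servings of banana: uses 381 kcal, +33.0 mg vitamin C (running total 405.0 mg).
Take 1.376 servings of avocado: uses 311 kcal, +8.3 mg vitamin C (running total 413.3 mg).
Filling greedily by vitamin C-per-kcal is optimal for one linear limit, giving 413.3 mg.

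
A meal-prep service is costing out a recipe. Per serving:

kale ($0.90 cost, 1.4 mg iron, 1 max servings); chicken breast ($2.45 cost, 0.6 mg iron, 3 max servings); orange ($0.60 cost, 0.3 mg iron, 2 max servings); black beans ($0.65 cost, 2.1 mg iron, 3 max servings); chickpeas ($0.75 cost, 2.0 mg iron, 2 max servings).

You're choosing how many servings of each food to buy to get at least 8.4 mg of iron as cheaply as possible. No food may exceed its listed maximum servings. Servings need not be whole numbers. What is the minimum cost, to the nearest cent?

Cost per mg of iron: black beans $0.3095, chickpeas $0.3750, kale $0.6429, orange $2.0000, chicken breast $4.0833.
Take 3 servings of black beans: +6.3 mg iron for $1.95 (total $1.95, still need 2.1 mg).
Take 1.05 servings of chickpeas: +2.1 mg iron for $0.79 (total $2.74, still need 0.0 mg).
Greedy by cheapest-per-mg is optimal for a single linear constraint, so the minimum cost is $2.74.

$2.74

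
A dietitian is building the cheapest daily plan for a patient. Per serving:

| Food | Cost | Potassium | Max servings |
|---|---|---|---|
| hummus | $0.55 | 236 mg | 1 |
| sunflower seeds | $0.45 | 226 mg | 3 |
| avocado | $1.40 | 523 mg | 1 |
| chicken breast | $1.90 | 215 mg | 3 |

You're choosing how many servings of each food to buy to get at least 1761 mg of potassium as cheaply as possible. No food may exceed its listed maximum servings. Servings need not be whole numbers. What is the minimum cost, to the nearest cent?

Cost per mg of potassium: sunflower seeds $0.0020, hummus $0.0023, avocado $0.0027, chicken breast $0.0088.
Take 3 servings of sunflower seeds: +678.0 mg potassium for $1.35 (total $1.35, still need 1083.0 mg).
Take 1 serving of hummus: +236.0 mg potassium for $0.55 (total $1.90, still need 847.0 mg).
Take 1 serving of avocado: +523.0 mg potassium for $1.40 (total $3.30, still need 324.0 mg).
Take 1.507 servings of chicken breast: +324.0 mg potassium for $2.86 (total $6.16, still need 0.0 mg).
Filling from the cheapest source first is optimal under one linear minimum: $6.16.

$6.16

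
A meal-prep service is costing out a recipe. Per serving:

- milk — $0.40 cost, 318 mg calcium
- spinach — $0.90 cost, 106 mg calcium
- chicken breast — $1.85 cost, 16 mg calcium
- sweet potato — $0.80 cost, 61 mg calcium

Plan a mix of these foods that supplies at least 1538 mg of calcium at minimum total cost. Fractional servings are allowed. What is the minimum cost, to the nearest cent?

Cost per mg of calcium: milk $0.0013, spinach $0.0085, sweet potato $0.0131, chicken breast $0.1156.
With no serving limits, use only milk: 1538 mg / 318 mg = 4.836 servings × $0.40 = $1.93.

$1.93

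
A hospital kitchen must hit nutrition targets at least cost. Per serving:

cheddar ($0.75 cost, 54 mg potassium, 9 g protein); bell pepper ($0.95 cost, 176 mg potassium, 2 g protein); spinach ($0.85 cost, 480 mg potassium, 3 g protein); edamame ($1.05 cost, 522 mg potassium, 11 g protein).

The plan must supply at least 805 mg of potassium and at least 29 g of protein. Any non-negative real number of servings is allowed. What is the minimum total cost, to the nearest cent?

$2.60

A basic optimal solution has at most two foods positive. Try each food alone and each pair with both targets met exactly.
cheddar only: max(805/54, 29/9) = 14.91 servings → $11.18.
bell pepper only: max(805/176, 29/2) = 14.5 servings → $13.78.
spinach only: max(805/480, 29/3) = 9.667 servings → $8.22.
edamame only: max(805/522, 29/11) = 2.636 servings → $2.77.
cheddar + bell pepper with both tight: 2.367 servings and 3.848 servings → $5.43.
cheddar + spinach with both tight: 2.767 servings and 1.366 servings → $3.24.
cheddar + edamame with both tight: 1.531 servings and 1.384 servings → $2.60.
bell pepper + spinach: intersection lies outside the first quadrant.
bell pepper + edamame with both targets exact would need a negative amount; discard.
spinach + edamame: intersection lies outside the first quadrant.
Cheapest feasible corner: $2.60.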